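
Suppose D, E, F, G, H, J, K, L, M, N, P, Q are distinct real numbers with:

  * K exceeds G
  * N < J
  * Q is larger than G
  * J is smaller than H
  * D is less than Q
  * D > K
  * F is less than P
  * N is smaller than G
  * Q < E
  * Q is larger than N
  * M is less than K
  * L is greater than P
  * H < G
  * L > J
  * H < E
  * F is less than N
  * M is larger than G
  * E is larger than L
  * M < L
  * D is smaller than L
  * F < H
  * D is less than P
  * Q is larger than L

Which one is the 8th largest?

G

Chaining the given pairs: F < N < J < H < G < M < K < D < P < L < Q < E.
Counting 8 from the largest end gives G.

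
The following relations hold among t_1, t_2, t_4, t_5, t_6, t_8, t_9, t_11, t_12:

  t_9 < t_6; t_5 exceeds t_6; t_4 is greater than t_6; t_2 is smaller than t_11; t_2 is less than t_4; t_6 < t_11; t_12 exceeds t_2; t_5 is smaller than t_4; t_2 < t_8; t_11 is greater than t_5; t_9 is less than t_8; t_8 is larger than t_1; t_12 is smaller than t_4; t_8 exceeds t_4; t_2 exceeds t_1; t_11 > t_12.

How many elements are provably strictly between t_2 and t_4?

1

The relations place t_2 below t_4. An element lies strictly between them when it is forced above t_2 and also forced below t_4.
Above t_2: {t_12, t_11, t_8}. Below t_4: {t_1, t_9, t_12, t_6, t_5}.
Intersection: {t_12} — 1.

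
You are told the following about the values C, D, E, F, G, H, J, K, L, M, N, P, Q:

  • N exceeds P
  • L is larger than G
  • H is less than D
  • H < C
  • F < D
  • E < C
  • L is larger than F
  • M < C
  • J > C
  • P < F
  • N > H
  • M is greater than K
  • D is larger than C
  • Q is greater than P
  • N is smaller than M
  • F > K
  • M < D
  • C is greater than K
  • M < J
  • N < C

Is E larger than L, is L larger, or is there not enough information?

undetermined

Following every chain through E: above E we get C, D, J.
L is not reached, and no chain runs the other way from L to E.
So the given relations leave the order of E and L undetermined.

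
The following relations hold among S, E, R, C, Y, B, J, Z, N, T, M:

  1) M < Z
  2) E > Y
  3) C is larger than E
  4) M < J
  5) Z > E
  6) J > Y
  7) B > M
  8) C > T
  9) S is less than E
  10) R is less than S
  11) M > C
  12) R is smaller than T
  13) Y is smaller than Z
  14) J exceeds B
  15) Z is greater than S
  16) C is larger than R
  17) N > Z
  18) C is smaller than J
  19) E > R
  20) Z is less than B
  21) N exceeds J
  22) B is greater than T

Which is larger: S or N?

S < E and E < C give S < C.
With C < M: S < E < C < M.
With M < Z: S < E < C < M < Z.
Then Z < B extends the chain to B.
Then B < J extends the chain to J.
Then J < N extends the chain to N.
So S < N; N is the larger of the two.

N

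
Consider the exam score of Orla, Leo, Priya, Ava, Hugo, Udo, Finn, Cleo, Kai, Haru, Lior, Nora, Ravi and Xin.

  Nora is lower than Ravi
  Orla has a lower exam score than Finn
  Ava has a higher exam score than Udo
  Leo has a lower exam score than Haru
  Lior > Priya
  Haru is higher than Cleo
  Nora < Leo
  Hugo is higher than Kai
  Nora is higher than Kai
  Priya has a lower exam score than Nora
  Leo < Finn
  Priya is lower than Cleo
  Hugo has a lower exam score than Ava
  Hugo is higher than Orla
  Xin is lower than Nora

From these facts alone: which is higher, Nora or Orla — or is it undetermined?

undetermined

Following every chain through Orla: above Orla we get Hugo, Finn, Ava.
Nora is not reached, and no chain runs the other way from Nora to Orla.
So the given relations leave the order of Orla and Nora undetermined.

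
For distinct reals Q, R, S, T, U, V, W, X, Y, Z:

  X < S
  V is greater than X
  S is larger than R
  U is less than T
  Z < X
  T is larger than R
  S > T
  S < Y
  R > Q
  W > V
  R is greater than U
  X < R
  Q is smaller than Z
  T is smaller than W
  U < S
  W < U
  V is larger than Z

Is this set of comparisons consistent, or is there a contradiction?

inconsistent

We have T < W stated directly, yet also W < U < R < T by chaining the others — so W < T. Contradiction.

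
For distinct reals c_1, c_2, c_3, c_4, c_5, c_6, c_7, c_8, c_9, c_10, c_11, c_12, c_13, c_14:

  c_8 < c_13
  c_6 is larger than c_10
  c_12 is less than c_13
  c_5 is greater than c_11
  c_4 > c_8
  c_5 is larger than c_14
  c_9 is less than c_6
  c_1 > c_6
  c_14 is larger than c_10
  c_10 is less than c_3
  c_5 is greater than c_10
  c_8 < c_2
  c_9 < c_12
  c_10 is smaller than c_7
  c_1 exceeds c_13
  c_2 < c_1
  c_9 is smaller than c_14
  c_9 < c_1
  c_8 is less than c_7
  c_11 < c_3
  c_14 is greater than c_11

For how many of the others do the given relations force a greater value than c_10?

Directly above c_10: c_6, c_14, c_7, c_3, c_5.
One step further: c_1 (6 so far).
No other element is forced above c_10 by the given relations, so the count is 6.

6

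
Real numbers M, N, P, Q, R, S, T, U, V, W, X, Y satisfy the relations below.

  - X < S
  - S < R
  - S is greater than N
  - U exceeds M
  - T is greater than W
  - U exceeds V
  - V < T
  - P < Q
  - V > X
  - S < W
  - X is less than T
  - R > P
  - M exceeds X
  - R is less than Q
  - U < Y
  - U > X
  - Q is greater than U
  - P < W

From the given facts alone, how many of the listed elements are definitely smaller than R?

4

The elements the relations force below R are N, P, X, S — no chain reaches any other.
That is 4.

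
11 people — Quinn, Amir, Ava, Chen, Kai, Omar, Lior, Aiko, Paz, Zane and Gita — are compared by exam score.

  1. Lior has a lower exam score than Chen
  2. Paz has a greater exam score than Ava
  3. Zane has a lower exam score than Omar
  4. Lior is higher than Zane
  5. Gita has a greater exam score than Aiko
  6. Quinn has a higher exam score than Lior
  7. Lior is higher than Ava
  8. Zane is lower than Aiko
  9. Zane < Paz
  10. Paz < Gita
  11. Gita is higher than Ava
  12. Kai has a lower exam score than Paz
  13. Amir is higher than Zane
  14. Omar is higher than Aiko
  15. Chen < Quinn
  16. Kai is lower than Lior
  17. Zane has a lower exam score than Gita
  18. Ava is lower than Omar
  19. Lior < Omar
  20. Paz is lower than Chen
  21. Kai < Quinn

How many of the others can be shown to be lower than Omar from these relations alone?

The elements the relations force below Omar are Zane, Kai, Ava, Aiko, Lior — no chain reaches any other.
That is 5.

5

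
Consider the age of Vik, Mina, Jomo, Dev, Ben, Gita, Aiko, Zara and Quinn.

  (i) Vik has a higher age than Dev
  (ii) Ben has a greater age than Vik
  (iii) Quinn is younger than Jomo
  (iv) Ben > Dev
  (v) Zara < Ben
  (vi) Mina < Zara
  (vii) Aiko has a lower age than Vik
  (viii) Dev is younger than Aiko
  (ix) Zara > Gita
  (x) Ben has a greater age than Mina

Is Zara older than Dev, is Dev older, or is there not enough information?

undetermined

Following every chain through Dev: above Dev we get Aiko, Vik, Ben.
Zara is not reached, and no chain runs the other way from Zara to Dev.
So the given relations leave the order of Dev and Zara undetermined.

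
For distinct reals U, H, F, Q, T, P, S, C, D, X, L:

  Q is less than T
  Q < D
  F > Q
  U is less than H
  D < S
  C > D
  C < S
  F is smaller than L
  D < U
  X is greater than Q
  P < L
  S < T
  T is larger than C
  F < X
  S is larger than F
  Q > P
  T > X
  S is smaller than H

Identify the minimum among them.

P

Chaining upward from P: directly above it, Q, L; then D, F, X, T; then C, S, U; then H.
That covers every other element, and nothing is given below P, so P is the minimum.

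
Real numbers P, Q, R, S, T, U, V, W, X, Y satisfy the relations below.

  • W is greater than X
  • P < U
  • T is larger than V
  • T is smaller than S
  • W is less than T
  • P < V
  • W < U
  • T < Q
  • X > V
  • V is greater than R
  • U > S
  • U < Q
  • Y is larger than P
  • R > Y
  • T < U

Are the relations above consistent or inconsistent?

consistent

The single ordering P < Y < R < V < X < W < T < S < U < Q satisfies every listed relation, so no contradiction arises.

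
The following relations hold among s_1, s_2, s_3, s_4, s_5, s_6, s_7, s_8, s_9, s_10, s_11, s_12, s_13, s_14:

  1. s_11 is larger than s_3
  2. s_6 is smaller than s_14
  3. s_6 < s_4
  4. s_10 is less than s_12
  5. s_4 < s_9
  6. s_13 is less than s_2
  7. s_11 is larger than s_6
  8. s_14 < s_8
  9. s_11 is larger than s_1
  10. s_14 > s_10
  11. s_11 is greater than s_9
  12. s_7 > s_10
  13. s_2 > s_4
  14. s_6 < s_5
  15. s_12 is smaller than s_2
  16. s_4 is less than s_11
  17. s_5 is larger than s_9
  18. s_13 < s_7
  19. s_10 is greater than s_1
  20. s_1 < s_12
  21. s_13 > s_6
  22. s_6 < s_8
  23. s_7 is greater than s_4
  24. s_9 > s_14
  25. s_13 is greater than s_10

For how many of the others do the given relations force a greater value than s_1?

10

From s_1 the given relations immediately reach s_10, s_12, s_11.
From those, s_14, s_13, s_7, s_2 — 7 in total.
From those, s_8, s_9 — 9 in total.
From those, s_5 — 10 in total.
No other element is forced above s_1 by the given relations, so the count is 10.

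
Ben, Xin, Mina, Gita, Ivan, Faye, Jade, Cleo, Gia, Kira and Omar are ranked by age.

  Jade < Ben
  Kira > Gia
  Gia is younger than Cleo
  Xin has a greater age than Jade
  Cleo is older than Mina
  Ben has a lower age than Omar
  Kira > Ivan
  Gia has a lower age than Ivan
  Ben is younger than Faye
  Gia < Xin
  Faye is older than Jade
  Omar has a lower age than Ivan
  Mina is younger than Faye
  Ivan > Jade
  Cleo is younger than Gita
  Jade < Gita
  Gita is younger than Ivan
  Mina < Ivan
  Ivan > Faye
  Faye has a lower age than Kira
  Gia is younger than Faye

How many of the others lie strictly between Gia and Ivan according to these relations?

3

The relations place Gia below Ivan. An element lies strictly between them when it is forced above Gia and also forced below Ivan.
Above Gia: {Xin, Faye, Cleo, Gita, Kira}. Below Ivan: {Jade, Mina, Ben, Omar, Faye, Cleo, Gita}.
Intersection: {Faye, Cleo, Gita} — 3.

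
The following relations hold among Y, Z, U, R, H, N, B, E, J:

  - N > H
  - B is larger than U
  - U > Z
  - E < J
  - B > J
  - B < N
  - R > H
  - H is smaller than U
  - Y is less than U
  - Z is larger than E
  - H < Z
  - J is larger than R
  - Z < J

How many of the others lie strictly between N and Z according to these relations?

3

The relations place Z below N. An element lies strictly between them when it is forced above Z and also forced below N.
Above Z: {U, J, B}. Below N: {E, H, Y, R, U, J, B}.
Intersection: {U, J, B} — 3.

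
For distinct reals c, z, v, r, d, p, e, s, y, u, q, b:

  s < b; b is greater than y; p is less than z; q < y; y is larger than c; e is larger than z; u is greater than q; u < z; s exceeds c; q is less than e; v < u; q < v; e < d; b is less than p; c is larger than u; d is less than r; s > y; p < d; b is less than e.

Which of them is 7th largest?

The consecutive relations fix a unique order: q < v < u < c < y < s < b < p < z < e < d < r.
Counting 7 from the largest end gives s.

s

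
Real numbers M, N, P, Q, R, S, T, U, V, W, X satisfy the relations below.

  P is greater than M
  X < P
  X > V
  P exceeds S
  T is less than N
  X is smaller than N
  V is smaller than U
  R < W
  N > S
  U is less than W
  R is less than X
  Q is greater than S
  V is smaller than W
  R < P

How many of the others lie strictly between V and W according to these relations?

The relations place V below W. An element lies strictly between them when it is forced above V and also forced below W.
Above V: {X, U, P, N}. Below W: {R, U}.
Intersection: {U} — 1.

1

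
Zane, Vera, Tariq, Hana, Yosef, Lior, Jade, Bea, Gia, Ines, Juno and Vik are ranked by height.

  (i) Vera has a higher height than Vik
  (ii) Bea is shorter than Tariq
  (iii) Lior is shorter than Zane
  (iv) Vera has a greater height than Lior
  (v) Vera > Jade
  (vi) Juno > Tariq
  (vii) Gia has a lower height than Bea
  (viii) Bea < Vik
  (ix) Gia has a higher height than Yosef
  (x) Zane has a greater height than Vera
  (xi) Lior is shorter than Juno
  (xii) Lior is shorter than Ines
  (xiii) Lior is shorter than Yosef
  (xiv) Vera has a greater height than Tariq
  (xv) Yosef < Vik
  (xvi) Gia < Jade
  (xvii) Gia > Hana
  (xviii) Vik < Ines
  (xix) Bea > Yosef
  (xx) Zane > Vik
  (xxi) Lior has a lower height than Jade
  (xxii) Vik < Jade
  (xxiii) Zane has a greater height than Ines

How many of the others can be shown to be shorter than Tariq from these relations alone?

5

The elements the relations force below Tariq are Lior, Hana, Yosef, Gia, Bea — no chain reaches any other.
That is 5.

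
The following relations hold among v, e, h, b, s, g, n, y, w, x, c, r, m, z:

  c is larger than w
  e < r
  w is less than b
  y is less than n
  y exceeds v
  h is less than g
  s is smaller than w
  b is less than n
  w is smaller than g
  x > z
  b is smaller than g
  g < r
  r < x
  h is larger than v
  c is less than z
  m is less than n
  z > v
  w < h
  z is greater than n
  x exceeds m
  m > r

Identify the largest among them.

x

Chaining downward from x: directly below it, r, m, z; then v, g, c, e, n; then y, w, b, h; then s.
That covers every other element, and nothing is given above x, so x is the largest.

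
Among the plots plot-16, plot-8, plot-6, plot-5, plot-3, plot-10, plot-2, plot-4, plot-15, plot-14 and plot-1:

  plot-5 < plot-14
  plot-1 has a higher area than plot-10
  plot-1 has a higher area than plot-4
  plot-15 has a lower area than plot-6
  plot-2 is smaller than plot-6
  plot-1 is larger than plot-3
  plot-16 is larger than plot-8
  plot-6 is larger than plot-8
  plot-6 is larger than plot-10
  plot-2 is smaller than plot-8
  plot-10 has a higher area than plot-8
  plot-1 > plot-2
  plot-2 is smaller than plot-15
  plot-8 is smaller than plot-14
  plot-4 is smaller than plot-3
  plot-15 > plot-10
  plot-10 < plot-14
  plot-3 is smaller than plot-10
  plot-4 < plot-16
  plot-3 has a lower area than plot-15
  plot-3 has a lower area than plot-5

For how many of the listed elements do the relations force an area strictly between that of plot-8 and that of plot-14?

Chaining upward from plot-8 reaches: plot-16, plot-10, plot-15, plot-6, plot-1.
Chaining downward from plot-14 reaches: plot-2, plot-4, plot-3, plot-10, plot-5.
Strictly between plot-8 and plot-14 are those in both lists: plot-10 — 1 element.

1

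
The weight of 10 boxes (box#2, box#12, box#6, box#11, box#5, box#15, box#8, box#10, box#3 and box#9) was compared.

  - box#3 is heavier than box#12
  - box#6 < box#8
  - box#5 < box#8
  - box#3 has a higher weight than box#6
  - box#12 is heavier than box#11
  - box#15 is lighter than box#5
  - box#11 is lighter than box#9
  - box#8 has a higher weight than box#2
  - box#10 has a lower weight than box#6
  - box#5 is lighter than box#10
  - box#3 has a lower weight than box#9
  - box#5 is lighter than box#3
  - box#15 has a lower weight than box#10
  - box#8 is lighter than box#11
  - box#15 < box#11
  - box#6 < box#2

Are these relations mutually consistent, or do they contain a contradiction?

The single ordering box#15 < box#5 < box#10 < box#6 < box#2 < box#8 < box#11 < box#12 < box#3 < box#9 satisfies every listed relation, so no contradiction arises.

consistent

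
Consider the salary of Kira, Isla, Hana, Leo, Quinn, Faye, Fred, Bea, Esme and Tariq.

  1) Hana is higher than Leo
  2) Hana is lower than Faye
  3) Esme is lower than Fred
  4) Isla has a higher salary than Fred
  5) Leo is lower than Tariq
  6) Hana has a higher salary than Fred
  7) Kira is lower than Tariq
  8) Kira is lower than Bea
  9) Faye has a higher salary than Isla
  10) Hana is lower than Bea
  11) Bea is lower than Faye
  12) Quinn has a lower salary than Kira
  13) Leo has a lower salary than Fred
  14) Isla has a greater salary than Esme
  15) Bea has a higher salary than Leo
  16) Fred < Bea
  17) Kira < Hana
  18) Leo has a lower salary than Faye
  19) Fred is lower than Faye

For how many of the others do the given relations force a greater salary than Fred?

4

The elements the relations force above Fred are Isla, Hana, Bea, Faye — no chain reaches any other.
That is 4.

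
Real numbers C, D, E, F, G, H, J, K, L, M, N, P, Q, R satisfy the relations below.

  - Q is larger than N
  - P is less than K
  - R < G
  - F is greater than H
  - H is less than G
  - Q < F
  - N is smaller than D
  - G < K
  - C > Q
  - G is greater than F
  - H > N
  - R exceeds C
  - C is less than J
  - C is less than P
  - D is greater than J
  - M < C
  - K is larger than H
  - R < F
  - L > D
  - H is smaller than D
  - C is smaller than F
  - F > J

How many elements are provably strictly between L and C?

Chaining upward from C reaches: J, P, R, F, D, G, K.
Chaining downward from L reaches: M, N, Q, J, H, D.
Strictly between C and L are those in both lists: J, D — 2 elements.

2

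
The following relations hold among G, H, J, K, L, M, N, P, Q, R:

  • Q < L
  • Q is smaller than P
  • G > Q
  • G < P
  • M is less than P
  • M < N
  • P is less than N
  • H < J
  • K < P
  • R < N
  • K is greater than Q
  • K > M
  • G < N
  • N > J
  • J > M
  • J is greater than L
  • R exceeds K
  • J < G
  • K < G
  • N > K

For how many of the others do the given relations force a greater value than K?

From K the given relations immediately reach G, R, P, N.
Nothing else is reachable above K; 4 in all.

4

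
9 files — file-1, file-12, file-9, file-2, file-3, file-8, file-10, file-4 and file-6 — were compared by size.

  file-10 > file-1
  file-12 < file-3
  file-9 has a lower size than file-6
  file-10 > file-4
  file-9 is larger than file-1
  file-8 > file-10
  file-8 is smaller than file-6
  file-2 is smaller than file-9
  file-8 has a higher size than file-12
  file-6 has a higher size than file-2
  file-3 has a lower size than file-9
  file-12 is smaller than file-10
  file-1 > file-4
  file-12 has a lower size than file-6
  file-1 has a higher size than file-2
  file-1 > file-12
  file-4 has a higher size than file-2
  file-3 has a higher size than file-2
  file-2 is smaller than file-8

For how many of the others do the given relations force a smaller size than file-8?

Directly below file-8: file-12, file-2, file-10.
One step further: file-4, file-1 (5 so far).
Nothing else is reachable below file-8; 5 in all.

5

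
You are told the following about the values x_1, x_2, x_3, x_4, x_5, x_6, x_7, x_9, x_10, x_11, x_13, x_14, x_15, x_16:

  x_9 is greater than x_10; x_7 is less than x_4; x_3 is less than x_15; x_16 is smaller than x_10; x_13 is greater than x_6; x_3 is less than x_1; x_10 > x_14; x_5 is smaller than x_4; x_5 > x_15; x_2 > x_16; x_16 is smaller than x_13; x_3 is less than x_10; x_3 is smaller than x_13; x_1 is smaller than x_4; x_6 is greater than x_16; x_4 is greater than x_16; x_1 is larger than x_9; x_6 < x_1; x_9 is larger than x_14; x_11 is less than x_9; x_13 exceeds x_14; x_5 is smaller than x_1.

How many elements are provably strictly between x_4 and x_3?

The relations place x_3 below x_4. An element lies strictly between them when it is forced above x_3 and also forced below x_4.
Above x_3: {x_15, x_10, x_9, x_13, x_5, x_1}. Below x_4: {x_16, x_7, x_15, x_14, x_10, x_11, x_6, x_9, x_5, x_1}.
Intersection: {x_15, x_10, x_9, x_5, x_1} — 5.

5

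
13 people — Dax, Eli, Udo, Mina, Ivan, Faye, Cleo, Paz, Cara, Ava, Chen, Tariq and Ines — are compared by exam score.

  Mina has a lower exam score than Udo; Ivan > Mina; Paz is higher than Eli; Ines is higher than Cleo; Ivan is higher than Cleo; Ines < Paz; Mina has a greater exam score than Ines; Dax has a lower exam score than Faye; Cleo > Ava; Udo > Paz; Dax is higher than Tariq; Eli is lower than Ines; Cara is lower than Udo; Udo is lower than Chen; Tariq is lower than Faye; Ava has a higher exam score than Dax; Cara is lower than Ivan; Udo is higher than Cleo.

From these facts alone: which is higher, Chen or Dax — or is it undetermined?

Chen

Dax < Ava and Ava < Cleo give Dax < Cleo.
With Cleo < Ines: Dax < Ava < Cleo < Ines.
With Ines < Paz: Dax < Ava < Cleo < Ines < Paz.
With Paz < Udo: Dax < Ava < Cleo < Ines < Paz < Udo.
Then Udo < Chen extends the chain to Chen.
So Chen is higher.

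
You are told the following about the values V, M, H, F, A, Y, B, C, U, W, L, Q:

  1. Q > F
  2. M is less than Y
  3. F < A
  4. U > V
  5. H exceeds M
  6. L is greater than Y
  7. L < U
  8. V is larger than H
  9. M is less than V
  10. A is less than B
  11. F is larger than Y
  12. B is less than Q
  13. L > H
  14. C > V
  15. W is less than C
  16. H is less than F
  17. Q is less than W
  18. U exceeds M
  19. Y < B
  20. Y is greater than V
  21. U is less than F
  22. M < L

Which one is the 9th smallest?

Chaining the given pairs: M < H < V < Y < L < U < F < A < B < Q < W < C.
Counting 9 from the smallest end gives B.

B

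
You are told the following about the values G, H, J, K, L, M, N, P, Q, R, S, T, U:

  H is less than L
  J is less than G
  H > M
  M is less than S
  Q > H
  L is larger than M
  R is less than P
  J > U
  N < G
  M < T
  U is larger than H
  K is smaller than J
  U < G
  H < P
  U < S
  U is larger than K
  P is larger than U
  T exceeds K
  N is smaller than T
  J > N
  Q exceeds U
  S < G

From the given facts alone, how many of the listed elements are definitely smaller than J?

Directly below J: N, K, U.
One step further: H (4 so far).
One step further: M (5 so far).
Nothing else is reachable below J; 5 in all.

5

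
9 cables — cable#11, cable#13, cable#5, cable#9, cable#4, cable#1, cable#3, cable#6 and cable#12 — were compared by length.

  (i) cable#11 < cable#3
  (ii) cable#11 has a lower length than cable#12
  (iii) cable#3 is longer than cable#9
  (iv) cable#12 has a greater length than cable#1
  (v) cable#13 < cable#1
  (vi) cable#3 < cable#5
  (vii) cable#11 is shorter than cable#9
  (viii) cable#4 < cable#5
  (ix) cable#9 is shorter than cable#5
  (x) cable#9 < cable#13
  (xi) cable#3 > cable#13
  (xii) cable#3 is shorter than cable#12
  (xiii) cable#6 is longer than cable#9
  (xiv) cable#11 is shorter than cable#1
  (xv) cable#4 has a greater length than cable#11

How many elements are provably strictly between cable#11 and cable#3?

The relations place cable#11 below cable#3. An element lies strictly between them when it is forced above cable#11 and also forced below cable#3.
Above cable#11: {cable#4, cable#9, cable#13, cable#1, cable#12, cable#6, cable#5}. Below cable#3: {cable#9, cable#13}.
Intersection: {cable#9, cable#13} — 2.

2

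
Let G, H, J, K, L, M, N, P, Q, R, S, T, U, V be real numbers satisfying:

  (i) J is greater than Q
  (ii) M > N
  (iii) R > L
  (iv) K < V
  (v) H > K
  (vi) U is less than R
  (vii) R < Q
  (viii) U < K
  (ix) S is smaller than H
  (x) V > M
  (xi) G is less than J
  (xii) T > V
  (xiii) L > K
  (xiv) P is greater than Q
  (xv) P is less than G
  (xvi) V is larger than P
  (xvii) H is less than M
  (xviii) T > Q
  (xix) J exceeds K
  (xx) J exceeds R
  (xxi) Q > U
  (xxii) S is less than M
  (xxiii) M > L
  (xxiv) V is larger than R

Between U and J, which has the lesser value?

Link the given pairs in sequence: U < K; K < L; L < R; R < Q; Q < P; P < G; G < J.
Together: U < K < L < R < Q < P < G < J.
So U < J; U is the smaller of the two.

U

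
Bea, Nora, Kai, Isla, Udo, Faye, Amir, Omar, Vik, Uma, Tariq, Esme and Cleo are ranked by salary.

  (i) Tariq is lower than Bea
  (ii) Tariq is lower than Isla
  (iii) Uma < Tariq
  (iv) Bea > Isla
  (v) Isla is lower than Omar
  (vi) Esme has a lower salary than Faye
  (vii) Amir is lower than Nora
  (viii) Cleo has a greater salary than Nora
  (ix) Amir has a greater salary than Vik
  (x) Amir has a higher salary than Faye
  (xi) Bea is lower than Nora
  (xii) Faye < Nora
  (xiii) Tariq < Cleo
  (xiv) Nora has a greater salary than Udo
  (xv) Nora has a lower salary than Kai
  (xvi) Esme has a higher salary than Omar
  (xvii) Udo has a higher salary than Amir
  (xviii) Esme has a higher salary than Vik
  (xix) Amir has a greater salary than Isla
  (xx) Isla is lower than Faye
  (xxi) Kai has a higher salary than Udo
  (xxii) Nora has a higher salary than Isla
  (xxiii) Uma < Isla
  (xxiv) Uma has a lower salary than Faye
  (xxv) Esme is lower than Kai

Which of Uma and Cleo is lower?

Link the given pairs in sequence: Uma < Tariq; Tariq < Isla; Isla < Omar; Omar < Esme; Esme < Faye; Faye < Amir; Amir < Udo; Udo < Nora; Nora < Cleo.
Together: Uma < Tariq < Isla < Omar < Esme < Faye < Amir < Udo < Nora < Cleo.
So Uma < Cleo; Uma is the lower of the two.

Uma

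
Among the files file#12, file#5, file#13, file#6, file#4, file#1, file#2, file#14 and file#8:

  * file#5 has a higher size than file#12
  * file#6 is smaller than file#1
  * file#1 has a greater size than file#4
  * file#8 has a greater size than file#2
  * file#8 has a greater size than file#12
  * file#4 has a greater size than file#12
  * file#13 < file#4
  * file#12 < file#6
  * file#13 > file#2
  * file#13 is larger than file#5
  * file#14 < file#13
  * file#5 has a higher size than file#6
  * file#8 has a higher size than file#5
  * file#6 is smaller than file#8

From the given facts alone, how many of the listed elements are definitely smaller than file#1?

The elements the relations force below file#1 are file#12, file#6, file#2, file#14, file#5, file#13, file#4 — no chain reaches any other.
That is 7.

7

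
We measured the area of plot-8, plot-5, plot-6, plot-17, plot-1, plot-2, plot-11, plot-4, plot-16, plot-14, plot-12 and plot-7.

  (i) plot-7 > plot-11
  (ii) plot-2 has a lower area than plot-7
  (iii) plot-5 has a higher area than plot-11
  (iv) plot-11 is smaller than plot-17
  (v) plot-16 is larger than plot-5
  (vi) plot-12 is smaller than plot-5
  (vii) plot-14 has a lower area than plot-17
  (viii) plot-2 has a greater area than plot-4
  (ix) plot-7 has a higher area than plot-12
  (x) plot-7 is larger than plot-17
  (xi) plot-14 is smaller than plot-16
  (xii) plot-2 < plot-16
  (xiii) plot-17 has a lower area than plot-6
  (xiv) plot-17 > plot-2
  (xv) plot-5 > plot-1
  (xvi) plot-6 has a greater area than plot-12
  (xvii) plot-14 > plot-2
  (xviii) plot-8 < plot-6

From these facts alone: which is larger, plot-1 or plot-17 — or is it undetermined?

Following every chain through plot-1: above plot-1 we get plot-5, plot-16.
plot-17 is not reached, and no chain runs the other way from plot-17 to plot-1.
So the given relations leave the order of plot-1 and plot-17 undetermined.

undetermined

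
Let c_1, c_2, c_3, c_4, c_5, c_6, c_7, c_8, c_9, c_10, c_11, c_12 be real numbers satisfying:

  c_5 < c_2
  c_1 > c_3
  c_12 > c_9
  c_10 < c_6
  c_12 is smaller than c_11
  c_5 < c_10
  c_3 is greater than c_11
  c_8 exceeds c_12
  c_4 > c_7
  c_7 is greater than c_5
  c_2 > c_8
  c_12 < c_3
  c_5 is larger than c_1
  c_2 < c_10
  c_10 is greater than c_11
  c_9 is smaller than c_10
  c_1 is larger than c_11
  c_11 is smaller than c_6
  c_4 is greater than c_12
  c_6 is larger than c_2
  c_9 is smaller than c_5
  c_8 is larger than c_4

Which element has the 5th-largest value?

c_4

Piecing the relations together gives one ordering: c_9 < c_12 < c_11 < c_3 < c_1 < c_5 < c_7 < c_4 < c_8 < c_2 < c_10 < c_6.
The 5th largest is c_4.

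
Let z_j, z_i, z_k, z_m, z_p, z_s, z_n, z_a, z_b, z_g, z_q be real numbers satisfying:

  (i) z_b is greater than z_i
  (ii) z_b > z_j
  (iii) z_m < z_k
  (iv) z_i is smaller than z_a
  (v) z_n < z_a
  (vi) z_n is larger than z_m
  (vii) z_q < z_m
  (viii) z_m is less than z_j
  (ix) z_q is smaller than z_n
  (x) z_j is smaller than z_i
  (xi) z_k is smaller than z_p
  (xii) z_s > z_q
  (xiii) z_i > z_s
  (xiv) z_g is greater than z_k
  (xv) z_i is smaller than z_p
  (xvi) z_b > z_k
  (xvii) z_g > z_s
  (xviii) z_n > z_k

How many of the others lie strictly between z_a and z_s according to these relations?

1

Chaining upward from z_s reaches: z_i, z_p, z_b, z_g.
Chaining downward from z_a reaches: z_q, z_m, z_k, z_j, z_n, z_i.
Strictly between z_s and z_a are those in both lists: z_i — 1 element.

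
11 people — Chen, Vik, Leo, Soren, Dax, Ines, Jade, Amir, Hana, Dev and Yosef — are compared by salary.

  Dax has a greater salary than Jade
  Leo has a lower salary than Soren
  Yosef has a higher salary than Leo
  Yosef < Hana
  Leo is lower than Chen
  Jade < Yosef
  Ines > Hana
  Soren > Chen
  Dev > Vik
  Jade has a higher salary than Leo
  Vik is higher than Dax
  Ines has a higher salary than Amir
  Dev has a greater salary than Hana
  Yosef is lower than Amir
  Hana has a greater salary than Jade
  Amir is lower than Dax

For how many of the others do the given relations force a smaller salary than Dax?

4

Directly below Dax: Jade, Amir.
One step further: Leo, Yosef (4 so far).
Nothing else is reachable below Dax; 4 in all.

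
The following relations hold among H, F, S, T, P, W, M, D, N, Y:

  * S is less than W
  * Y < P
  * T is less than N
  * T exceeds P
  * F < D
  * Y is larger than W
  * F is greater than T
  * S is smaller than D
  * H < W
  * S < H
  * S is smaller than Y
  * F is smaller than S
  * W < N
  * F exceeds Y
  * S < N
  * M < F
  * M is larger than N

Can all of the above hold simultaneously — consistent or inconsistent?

We have F < S stated directly, yet also S < H < W < Y < P < T < N < M < F by chaining the others — so S < F. Contradiction.

inconsistent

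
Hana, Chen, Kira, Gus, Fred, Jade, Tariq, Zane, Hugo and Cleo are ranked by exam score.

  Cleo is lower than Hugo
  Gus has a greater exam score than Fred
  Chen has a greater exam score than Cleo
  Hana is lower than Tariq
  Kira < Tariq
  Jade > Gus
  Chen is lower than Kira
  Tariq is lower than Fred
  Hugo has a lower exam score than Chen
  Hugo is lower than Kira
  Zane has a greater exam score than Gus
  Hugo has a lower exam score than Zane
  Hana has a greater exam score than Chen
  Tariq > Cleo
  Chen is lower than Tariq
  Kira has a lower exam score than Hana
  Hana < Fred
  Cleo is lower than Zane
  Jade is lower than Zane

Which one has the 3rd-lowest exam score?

Chen

Chaining the given pairs: Cleo < Hugo < Chen < Kira < Hana < Tariq < Fred < Gus < Jade < Zane.
The 3rd smallest is Chen.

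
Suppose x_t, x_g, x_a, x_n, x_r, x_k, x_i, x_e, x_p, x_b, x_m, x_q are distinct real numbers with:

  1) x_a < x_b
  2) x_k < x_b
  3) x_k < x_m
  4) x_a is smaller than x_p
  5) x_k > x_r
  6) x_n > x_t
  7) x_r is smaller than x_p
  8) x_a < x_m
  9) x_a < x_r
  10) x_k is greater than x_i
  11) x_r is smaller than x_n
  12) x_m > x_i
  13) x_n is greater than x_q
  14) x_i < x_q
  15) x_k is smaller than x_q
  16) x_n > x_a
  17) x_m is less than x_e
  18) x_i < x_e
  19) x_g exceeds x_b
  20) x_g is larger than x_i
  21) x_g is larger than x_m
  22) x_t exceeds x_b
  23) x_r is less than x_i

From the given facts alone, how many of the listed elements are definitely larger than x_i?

From x_i the given relations immediately reach x_k, x_m, x_e, x_q, x_g.
From those, x_b, x_n — 7 in total.
From those, x_t — 8 in total.
Nothing else is reachable above x_i; 8 in all.

8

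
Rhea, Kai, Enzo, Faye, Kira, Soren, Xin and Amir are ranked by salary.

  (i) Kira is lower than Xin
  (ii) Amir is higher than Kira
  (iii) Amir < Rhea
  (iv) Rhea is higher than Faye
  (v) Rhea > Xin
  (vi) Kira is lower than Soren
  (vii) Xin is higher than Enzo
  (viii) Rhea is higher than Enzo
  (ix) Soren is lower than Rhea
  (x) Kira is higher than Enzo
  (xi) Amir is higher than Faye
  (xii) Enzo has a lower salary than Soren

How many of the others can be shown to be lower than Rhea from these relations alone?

From Rhea the given relations immediately reach Enzo, Faye, Soren, Amir, Xin.
From those, Kira — 6 in total.
Nothing else is reachable below Rhea; 6 in all.

6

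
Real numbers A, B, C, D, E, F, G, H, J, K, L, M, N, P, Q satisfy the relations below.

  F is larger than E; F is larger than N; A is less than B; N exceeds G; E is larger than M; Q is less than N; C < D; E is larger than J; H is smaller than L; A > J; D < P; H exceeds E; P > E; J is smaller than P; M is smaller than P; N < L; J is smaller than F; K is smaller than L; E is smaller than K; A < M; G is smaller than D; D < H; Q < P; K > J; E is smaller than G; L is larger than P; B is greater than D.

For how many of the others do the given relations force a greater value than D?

4

The elements the relations force above D are H, B, P, L — no chain reaches any other.
That is 4.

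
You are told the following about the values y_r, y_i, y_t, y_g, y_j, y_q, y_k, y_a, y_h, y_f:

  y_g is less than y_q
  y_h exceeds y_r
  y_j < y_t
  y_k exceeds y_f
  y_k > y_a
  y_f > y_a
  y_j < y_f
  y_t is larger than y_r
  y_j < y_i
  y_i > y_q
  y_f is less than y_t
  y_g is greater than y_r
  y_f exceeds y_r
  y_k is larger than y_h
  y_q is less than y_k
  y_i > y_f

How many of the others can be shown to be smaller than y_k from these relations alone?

Directly below y_k: y_a, y_h, y_q, y_f.
One step further: y_j, y_r, y_g (7 so far).
No other element is forced below y_k by the given relations, so the count is 7.

7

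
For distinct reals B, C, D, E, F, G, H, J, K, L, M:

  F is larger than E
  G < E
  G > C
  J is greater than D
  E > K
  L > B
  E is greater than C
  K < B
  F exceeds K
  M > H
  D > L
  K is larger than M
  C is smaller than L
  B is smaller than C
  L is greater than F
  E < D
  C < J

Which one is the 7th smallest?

E

The consecutive relations fix a unique order: H < M < K < B < C < G < E < F < L < D < J.
The 7th smallest is E.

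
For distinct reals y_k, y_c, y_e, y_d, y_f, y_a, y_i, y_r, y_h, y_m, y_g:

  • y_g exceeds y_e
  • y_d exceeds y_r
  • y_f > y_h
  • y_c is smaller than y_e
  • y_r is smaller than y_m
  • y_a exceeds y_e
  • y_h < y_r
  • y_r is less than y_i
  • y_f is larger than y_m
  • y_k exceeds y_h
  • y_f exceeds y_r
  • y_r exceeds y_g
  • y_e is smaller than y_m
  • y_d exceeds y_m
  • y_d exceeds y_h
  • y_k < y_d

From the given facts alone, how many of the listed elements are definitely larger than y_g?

5

Directly above y_g: y_r.
One step further: y_i, y_m, y_d, y_f (5 so far).
No other element is forced above y_g by the given relations, so the count is 5.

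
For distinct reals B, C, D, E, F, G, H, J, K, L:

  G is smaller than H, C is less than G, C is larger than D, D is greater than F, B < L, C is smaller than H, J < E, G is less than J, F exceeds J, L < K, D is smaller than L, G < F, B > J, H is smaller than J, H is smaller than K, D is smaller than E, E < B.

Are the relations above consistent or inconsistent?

We have D < C stated directly, yet also C < G < H < J < F < D by chaining the others — so C < D. Contradiction.

inconsistent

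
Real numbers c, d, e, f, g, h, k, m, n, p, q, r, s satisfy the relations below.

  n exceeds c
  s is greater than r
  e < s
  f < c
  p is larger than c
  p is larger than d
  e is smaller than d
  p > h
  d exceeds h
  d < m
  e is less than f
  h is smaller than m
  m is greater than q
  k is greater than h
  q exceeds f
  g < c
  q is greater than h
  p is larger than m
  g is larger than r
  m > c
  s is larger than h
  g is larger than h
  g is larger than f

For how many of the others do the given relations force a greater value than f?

The elements the relations force above f are q, g, c, m, n, p — no chain reaches any other.
That is 6.

6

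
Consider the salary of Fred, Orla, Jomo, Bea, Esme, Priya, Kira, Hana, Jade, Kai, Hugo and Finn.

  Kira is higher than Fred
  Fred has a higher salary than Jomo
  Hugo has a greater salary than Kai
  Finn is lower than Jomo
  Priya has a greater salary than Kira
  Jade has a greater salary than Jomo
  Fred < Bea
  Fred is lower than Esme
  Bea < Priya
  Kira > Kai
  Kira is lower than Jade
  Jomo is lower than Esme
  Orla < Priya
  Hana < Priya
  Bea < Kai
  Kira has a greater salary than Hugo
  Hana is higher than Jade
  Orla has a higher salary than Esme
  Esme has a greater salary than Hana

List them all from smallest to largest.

Finn < Jomo < Fred < Bea < Kai < Hugo < Kira < Jade < Hana < Esme < Orla < Priya

Nothing is placed below Finn, so it is least; from there Finn < Jomo; Jomo < Fred; Fred < Bea; Bea < Kai; Kai < Hugo; Hugo < Kira; Kira < Jade; Jade < Hana; Hana < Esme; Esme < Orla; Orla < Priya, each given directly.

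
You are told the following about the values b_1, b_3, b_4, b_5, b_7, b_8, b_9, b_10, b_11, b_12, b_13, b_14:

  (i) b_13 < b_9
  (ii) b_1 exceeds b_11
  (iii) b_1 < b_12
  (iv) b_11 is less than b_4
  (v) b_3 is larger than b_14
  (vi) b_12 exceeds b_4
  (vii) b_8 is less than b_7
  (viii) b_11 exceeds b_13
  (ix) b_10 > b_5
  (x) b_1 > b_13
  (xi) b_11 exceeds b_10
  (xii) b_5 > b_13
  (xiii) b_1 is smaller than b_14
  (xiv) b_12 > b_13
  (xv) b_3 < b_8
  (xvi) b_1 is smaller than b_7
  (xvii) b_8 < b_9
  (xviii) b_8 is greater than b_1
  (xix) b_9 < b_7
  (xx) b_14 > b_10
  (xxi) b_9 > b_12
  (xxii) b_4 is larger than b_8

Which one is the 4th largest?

b_4

The consecutive relations fix a unique order: b_13 < b_5 < b_10 < b_11 < b_1 < b_14 < b_3 < b_8 < b_4 < b_12 < b_9 < b_7.
The 4th largest is b_4.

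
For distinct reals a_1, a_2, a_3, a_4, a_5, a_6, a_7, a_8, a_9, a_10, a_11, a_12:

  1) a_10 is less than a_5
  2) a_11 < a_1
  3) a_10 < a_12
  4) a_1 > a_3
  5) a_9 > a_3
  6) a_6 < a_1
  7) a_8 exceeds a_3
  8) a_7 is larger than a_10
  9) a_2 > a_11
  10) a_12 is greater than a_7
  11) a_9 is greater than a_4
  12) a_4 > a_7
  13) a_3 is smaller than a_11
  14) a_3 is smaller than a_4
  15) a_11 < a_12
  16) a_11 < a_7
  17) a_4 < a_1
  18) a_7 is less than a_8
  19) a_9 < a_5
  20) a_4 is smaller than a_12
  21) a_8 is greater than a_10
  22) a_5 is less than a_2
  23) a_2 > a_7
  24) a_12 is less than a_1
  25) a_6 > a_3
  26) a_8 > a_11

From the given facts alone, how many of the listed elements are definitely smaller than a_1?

7

Directly below a_1: a_3, a_11, a_4, a_6, a_12.
One step further: a_10, a_7 (7 so far).
No other element is forced below a_1 by the given relations, so the count is 7.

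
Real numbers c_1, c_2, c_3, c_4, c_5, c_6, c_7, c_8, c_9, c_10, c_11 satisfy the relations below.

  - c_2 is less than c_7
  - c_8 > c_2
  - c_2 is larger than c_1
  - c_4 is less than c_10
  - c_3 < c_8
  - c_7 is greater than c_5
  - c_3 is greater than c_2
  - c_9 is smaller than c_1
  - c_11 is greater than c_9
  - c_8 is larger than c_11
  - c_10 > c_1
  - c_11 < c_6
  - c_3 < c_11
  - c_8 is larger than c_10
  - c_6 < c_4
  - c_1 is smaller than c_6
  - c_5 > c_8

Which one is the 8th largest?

Chaining the given pairs: c_9 < c_1 < c_2 < c_3 < c_11 < c_6 < c_4 < c_10 < c_8 < c_5 < c_7.
Counting 8 from the largest end gives c_3.

c_3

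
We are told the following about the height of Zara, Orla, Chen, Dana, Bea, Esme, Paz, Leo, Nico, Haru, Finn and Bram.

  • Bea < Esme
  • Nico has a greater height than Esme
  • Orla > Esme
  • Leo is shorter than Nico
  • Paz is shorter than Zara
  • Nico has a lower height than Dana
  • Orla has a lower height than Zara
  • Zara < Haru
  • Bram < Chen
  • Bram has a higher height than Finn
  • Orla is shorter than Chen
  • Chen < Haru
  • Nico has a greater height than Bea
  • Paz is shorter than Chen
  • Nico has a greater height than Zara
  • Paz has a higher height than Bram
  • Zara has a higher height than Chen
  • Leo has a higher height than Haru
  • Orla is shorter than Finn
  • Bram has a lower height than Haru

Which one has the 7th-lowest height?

Piecing the relations together gives one ordering: Bea < Esme < Orla < Finn < Bram < Paz < Chen < Zara < Haru < Leo < Nico < Dana.
Counting 7 from the smallest end gives Chen.

Chen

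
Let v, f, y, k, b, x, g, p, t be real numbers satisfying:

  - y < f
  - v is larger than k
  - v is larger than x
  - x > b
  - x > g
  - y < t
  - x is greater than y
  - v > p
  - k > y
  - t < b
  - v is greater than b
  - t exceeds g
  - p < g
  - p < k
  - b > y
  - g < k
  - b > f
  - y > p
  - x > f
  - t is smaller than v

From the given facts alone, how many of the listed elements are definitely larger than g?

5

Directly above g: k, t, x.
One step further: b, v (5 so far).
Nothing else is reachable above g; 5 in all.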